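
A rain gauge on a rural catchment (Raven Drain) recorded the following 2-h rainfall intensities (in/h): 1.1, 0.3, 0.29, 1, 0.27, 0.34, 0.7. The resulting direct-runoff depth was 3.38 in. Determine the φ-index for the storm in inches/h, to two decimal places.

φ ≈ 0.37 in/h

Only the 3 blocks with intensity above φ contribute runoff: 1.1, 1, 0.7 in/h.
Σ(I−φ)·Δt = d  ⇒  (1.1+1+0.7 − 3φ)·2 = 3.38
φ = (2.800 − 3.38/2) / 3 = 0.37 in/h.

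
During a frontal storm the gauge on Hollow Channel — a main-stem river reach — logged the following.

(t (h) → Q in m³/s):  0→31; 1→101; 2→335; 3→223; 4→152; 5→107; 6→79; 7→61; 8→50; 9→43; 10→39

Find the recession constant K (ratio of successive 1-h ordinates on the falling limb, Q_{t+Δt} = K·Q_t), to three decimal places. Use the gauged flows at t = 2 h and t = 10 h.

Using the recession-limb readings at t = 2 h and t = 10 h: Q falls from 335 to 39 m³/s over 8 intervals.
K = (Q₂/Q₁)^(1/8) = (39/335)^(1/8) = 0.764.

K ≈ 0.764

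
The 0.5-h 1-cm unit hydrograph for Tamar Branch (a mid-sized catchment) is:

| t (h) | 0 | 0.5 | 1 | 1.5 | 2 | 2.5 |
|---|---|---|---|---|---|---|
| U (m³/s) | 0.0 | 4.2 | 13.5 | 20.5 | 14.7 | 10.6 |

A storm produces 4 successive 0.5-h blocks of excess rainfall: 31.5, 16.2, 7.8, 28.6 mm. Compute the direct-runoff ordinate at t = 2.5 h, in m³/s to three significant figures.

Q ≈ 112 m³/s

By discrete convolution, Q_j = Σ (P_i / 10 mm) · U_{j−i}.
At t = 2.5 h (j=5): Q = (31.5/10)·10.6 + (16.2/10)·14.7 + (7.8/10)·20.5 + (28.6/10)·13.5 = 112 m³/s.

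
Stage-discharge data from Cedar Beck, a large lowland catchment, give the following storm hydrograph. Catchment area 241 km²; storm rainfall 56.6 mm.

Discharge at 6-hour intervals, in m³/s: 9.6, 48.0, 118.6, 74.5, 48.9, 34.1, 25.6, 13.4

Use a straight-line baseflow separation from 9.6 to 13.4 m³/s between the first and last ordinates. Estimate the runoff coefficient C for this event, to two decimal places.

ΣQ_DR = 280.7 m³/s; V = ΣQ_DR·Δt = 6.063 × 10^6 m³.
Runoff depth d = V / A = 25.16 mm.
C = d / P = 25.16 / 56.6 = 0.44.

C ≈ 0.44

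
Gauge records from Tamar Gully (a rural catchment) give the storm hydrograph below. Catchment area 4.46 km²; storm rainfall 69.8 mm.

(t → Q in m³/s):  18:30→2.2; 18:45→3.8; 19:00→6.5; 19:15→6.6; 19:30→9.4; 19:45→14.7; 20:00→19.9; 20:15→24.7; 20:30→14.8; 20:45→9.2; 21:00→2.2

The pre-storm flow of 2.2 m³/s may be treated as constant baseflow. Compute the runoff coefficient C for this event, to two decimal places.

C ≈ 0.26

ΣQ_DR = 89.80 m³/s; V = ΣQ_DR·Δt = 80820 m³.
Runoff depth d = V / A = 18.12 mm.
C = d / P = 18.12 / 69.8 = 0.26.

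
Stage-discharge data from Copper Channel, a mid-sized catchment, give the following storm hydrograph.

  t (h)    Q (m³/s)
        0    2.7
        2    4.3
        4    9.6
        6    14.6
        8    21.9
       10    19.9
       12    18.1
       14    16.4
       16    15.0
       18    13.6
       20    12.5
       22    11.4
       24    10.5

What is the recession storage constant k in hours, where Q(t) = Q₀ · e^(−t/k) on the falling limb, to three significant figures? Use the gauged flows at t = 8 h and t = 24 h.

On the falling limb, Q drops from 21.9 to 10.5 m³/s between t = 8 h and t = 24 h (Δt = 16 h).
k = −Δt / ln(Q₂/Q₁) = −16 / ln(10.5/21.9) = 21.8 h.

k ≈ 21.8 h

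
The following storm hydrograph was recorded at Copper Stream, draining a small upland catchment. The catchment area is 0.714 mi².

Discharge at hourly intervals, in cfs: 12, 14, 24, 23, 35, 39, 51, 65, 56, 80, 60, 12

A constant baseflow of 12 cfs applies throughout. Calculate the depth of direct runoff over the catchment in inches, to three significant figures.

Direct runoff: 0.0, 2.0, 12.0, 11.0, 23.0, 27.0, 39.0, 53.0, 44.0, 68.0, 48.0, 0.0 cfs; ΣQ_DR = 327.0 cfs.
V = ΣQ_DR · Δt = 327.0 × 3600 s = 1.177 × 10^6 ft³.
Over A = 0.714 mi², depth = V / A = 0.710 in.

d ≈ 0.710 in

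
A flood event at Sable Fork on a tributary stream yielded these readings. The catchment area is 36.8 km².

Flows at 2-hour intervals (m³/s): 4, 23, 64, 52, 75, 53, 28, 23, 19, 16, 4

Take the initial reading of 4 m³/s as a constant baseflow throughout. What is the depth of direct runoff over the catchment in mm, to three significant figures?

Direct runoff: 0.0, 19.0, 60.0, 48.0, 71.0, 49.0, 24.0, 19.0, 15.0, 12.0, 0.0 m³/s; ΣQ_DR = 317.0 m³/s.
V = ΣQ_DR · Δt = 317.0 × 7200 s = 2.282 × 10^6 m³.
Over A = 36.8 km², depth = V / A = 62.0 mm.

d ≈ 62.0 mm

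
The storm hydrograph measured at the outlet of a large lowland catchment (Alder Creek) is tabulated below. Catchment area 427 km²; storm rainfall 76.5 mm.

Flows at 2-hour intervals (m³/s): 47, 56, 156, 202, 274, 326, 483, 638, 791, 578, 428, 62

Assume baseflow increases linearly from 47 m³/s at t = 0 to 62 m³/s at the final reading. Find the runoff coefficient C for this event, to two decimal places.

C ≈ 0.75

ΣQ_DR = 3387 m³/s; V = ΣQ_DR·Δt = 2.439 × 10^7 m³.
Runoff depth d = V / A = 57.11 mm.
C = d / P = 57.11 / 76.5 = 0.75.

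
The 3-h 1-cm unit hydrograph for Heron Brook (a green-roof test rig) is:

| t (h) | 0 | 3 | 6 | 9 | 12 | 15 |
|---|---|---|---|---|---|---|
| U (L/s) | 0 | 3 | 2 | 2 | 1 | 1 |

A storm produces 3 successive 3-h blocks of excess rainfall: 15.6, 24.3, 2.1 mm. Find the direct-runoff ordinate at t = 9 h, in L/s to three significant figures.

Q ≈ 8.61 L/s

By discrete convolution, Q_j = Σ (P_i / 10 mm) · U_{j−i}.
At t = 9 h (j=3): Q = (15.6/10)·2 + (24.3/10)·2 + (2.1/10)·3 = 8.61 L/s.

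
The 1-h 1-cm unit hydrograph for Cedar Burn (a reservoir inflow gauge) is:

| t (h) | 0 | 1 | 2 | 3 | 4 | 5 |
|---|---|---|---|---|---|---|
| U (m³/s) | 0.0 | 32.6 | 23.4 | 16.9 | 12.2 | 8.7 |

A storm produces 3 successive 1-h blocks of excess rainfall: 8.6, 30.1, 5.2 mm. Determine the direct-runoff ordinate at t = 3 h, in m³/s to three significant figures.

Q ≈ 102 m³/s

By discrete convolution, Q_j = Σ (P_i / 10 mm) · U_{j−i}.
At t = 3 h (j=3): Q = (8.6/10)·16.9 + (30.1/10)·23.4 + (5.2/10)·32.6 = 102 m³/s.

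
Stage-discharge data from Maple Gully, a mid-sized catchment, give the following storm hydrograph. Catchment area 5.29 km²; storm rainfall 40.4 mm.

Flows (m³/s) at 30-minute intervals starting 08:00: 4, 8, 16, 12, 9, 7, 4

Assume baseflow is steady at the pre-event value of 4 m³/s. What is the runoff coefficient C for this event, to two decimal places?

C ≈ 0.27

ΣQ_DR = 32.00 m³/s; V = ΣQ_DR·Δt = 57600 m³.
Runoff depth d = V / A = 10.89 mm.
C = d / P = 10.89 / 40.4 = 0.27.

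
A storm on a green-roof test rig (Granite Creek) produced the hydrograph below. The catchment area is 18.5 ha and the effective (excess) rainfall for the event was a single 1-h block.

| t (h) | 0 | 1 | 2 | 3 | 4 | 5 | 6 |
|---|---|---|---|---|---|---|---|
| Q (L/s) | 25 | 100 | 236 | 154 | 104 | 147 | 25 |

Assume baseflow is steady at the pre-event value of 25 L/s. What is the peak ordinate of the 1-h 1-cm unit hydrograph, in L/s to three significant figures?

U_p ≈ 176 L/s

Direct runoff: 0.0, 75.0, 211.0, 129.0, 79.0, 122.0, 0.0 L/s; ΣQ_DR = 616.0 L/s, peak = 211.0 L/s.
Runoff depth d = ΣQ_DR·Δt / A = 616.0 × 3600 / (18.5 ha) = 11.99 mm.
The 1-cm UH is the DRH scaled by (10 mm)/d, so U_p = 211.0 × 10/11.99 = 176 L/s.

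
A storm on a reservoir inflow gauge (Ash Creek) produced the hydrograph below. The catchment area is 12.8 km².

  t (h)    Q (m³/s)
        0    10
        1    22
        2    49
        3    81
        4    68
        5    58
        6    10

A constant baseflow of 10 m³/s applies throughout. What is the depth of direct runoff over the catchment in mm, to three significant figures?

Direct runoff: 0.0, 12.0, 39.0, 71.0, 58.0, 48.0, 0.0 m³/s; ΣQ_DR = 228.0 m³/s.
V = ΣQ_DR · Δt = 228.0 × 3600 s = 8.208 × 10^5 m³.
Over A = 12.8 km², depth = V / A = 64.1 mm.

d ≈ 64.1 mm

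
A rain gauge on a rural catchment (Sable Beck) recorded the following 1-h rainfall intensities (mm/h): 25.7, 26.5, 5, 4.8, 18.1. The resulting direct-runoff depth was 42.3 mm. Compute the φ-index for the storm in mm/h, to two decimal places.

φ ≈ 9.33 mm/h

Only the 3 blocks with intensity above φ contribute runoff: 25.7, 26.5, 18.1 mm/h.
Σ(I−φ)·Δt = d  ⇒  (25.7+26.5+18.1 − 3φ)·1 = 42.3
φ = (70.30 − 42.3/1) / 3 = 9.33 mm/h.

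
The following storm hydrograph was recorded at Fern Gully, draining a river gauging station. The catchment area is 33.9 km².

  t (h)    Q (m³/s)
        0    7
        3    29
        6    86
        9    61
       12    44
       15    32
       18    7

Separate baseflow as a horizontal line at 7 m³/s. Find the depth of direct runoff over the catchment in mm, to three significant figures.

d ≈ 69.1 mm

Direct runoff: 0.0, 22.0, 79.0, 54.0, 37.0, 25.0, 0.0 m³/s; ΣQ_DR = 217.0 m³/s.
V = ΣQ_DR · Δt = 217.0 × 10800 s = 2.344 × 10^6 m³.
Over A = 33.9 km², depth = V / A = 69.1 mm.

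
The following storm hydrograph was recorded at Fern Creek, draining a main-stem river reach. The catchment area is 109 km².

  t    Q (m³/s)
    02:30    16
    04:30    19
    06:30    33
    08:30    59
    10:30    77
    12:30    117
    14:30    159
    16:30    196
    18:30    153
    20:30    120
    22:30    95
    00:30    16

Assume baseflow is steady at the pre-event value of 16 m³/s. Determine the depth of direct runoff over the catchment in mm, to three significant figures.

Direct runoff: 0.0, 3.0, 17.0, 43.0, 61.0, 101.0, 143.0, 180.0, 137.0, 104.0, 79.0, 0.0 m³/s; ΣQ_DR = 868.0 m³/s.
V = ΣQ_DR · Δt = 868.0 × 7200 s = 6.250 × 10^6 m³.
Over A = 109 km², depth = V / A = 57.3 mm.

d ≈ 57.3 mm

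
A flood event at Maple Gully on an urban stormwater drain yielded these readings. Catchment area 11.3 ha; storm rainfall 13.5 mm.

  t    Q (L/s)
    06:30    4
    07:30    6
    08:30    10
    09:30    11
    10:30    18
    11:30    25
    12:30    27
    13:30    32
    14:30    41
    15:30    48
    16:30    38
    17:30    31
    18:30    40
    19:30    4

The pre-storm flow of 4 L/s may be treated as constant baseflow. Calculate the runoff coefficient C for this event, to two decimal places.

C ≈ 0.66

ΣQ_DR = 279.0 L/s; V = ΣQ_DR·Δt = 1.004 × 10^6 L.
Runoff depth d = V / A = 8.888 mm.
C = d / P = 8.888 / 13.5 = 0.66.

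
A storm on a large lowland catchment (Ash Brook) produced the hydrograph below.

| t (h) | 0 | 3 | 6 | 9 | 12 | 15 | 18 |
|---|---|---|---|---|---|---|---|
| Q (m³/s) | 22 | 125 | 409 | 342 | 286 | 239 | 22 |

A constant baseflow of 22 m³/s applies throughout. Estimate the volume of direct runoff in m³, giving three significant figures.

V ≈ 1.39 × 10^7 m³

Direct-runoff ordinates (Q − Q_b): 0.0, 103.0, 387.0, 320.0, 264.0, 217.0, 0.0 m³/s.
ΣQ_DR = 1291 m³/s.
With Δt = 3 h = 10800 s, V = ΣQ_DR · Δt = 1291 × 10800 = 1.39 × 10^7 m³.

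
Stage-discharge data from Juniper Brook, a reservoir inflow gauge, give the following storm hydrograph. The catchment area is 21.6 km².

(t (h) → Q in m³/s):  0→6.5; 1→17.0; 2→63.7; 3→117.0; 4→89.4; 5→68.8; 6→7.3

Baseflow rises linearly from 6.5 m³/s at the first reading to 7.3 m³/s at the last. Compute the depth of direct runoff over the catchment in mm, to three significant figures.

d ≈ 53.6 mm

Direct runoff: 0.00, 10.37, 56.93, 110.10, 82.37, 61.63, 0.00 m³/s; ΣQ_DR = 321.4 m³/s.
V = ΣQ_DR · Δt = 321.4 × 3600 s = 1.157 × 10^6 m³.
Over A = 21.6 km², depth = V / A = 53.6 mm.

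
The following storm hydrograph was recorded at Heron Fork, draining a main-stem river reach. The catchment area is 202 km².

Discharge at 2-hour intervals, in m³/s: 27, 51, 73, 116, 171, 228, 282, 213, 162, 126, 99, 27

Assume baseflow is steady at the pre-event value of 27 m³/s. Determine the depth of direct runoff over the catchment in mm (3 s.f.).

Direct runoff: 0.0, 24.0, 46.0, 89.0, 144.0, 201.0, 255.0, 186.0, 135.0, 99.0, 72.0, 0.0 m³/s; ΣQ_DR = 1251 m³/s.
V = ΣQ_DR · Δt = 1251 × 7200 s = 9.007 × 10^6 m³.
Over A = 202 km², depth = V / A = 44.6 mm.

d ≈ 44.6 mm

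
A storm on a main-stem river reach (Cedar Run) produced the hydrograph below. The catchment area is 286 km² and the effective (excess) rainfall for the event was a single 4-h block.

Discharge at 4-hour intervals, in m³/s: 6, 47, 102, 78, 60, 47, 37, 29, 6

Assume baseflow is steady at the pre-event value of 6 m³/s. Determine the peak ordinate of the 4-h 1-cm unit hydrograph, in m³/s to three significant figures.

U_p ≈ 53.3 m³/s

Direct runoff: 0.0, 41.0, 96.0, 72.0, 54.0, 41.0, 31.0, 23.0, 0.0 m³/s; ΣQ_DR = 358.0 m³/s, peak = 96.0 m³/s.
Runoff depth d = ΣQ_DR·Δt / A = 358.0 × 14400 / (286 km²) = 18.03 mm.
The 1-cm UH is the DRH scaled by (10 mm)/d, so U_p = 96.0 × 10/18.03 = 53.3 m³/s.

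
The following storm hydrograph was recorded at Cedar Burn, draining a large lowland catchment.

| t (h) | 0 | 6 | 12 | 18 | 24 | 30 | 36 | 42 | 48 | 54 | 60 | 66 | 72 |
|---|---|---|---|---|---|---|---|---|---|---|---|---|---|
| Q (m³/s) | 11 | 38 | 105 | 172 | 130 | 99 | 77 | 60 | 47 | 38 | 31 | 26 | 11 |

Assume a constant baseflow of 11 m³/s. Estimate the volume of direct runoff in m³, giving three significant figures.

Direct-runoff ordinates (Q − Q_b): 0.0, 27.0, 94.0, 161.0, 119.0, 88.0, 66.0, 49.0, 36.0, 27.0, 20.0, 15.0, 0.0 m³/s.
ΣQ_DR = 702.0 m³/s.
With Δt = 6 h = 21600 s, V = ΣQ_DR · Δt = 702.0 × 21600 = 1.52 × 10^7 m³.

V ≈ 1.52 × 10^7 m³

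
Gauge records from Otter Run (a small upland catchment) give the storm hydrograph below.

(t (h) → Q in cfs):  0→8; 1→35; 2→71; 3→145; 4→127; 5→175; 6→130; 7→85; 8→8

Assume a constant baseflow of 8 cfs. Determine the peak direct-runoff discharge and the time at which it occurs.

Q_p = 167.0 cfs at t = 5 h

Subtracting baseflow gives direct-runoff ordinates: 0.0, 27.0, 63.0, 137.0, 119.0, 167.0, 122.0, 77.0, 0.0 cfs.
The maximum is 167.0 cfs, occurring at the reading for t = 5 h.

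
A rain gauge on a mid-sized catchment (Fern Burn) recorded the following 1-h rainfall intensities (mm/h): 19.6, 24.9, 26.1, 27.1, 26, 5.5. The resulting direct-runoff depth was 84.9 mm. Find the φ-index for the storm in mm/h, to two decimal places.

φ ≈ 7.76 mm/h

Only the 5 blocks with intensity above φ contribute runoff: 19.6, 24.9, 26.1, 27.1, 26 mm/h.
Σ(I−φ)·Δt = d  ⇒  (19.6+24.9+26.1+27.1+26 − 5φ)·1 = 84.9
φ = (123.7 − 84.9/1) / 5 = 7.76 mm/h.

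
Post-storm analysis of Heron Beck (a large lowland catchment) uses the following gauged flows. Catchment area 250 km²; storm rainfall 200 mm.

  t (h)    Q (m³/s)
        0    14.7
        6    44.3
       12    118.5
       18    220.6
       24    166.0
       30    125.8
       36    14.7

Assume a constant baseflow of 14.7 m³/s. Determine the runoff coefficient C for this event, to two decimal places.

C ≈ 0.26

ΣQ_DR = 601.7 m³/s; V = ΣQ_DR·Δt = 1.300 × 10^7 m³.
Runoff depth d = V / A = 51.99 mm.
C = d / P = 51.99 / 200 = 0.26.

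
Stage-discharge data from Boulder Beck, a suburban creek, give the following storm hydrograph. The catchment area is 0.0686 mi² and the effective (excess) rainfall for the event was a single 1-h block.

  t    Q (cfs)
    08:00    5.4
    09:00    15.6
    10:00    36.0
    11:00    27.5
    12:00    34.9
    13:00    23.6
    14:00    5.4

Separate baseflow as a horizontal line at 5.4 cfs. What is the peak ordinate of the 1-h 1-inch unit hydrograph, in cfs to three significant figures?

U_p ≈ 12.2 cfs

Direct runoff: 0.0, 10.2, 30.6, 22.1, 29.5, 18.2, 0.0 cfs; ΣQ_DR = 110.6 cfs, peak = 30.6 cfs.
Runoff depth d = ΣQ_DR·Δt / A = 110.6 × 3600 / (0.0686 mi²) = 2.498 in.
The 1-inch UH is the DRH scaled by (1 in)/d, so U_p = 30.6 × 1/2.498 = 12.2 cfs.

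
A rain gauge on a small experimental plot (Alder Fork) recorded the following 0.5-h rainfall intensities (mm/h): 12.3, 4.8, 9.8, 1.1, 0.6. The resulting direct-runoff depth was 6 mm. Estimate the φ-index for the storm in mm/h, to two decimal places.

Only the 2 blocks with intensity above φ contribute runoff: 12.3, 9.8 mm/h.
Σ(I−φ)·Δt = d  ⇒  (12.3+9.8 − 2φ)·0.5 = 6
φ = (22.10 − 6/0.5) / 2 = 5.05 mm/h.

φ ≈ 5.05 mm/h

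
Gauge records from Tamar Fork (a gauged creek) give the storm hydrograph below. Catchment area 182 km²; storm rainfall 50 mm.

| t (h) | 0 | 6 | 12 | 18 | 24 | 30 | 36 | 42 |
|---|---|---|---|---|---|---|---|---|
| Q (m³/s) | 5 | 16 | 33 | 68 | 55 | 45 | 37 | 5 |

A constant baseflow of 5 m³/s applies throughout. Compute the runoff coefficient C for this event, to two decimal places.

ΣQ_DR = 224.0 m³/s; V = ΣQ_DR·Δt = 4.838 × 10^6 m³.
Runoff depth d = V / A = 26.58 mm.
C = d / P = 26.58 / 50 = 0.53.

C ≈ 0.53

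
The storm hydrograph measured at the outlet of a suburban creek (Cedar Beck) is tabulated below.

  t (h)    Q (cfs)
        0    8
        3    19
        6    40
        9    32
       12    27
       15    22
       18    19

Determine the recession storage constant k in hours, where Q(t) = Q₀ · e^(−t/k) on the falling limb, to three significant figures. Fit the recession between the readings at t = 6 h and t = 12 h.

k ≈ 15.3 h

On the falling limb, Q drops from 40 to 27 cfs between t = 6 h and t = 12 h (Δt = 6 h).
k = −Δt / ln(Q₂/Q₁) = −6 / ln(27/40) = 15.3 h.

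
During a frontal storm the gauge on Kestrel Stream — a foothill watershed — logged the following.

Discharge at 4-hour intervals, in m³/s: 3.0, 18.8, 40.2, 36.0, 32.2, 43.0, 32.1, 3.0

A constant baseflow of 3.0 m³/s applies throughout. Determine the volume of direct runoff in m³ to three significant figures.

V ≈ 2.65 × 10^6 m³

Direct-runoff ordinates (Q − Q_b): 0.0, 15.8, 37.2, 33.0, 29.2, 40.0, 29.1, 0.0 m³/s.
ΣQ_DR = 184.3 m³/s.
With Δt = 4 h = 14400 s, V = ΣQ_DR · Δt = 184.3 × 14400 = 2.65 × 10^6 m³.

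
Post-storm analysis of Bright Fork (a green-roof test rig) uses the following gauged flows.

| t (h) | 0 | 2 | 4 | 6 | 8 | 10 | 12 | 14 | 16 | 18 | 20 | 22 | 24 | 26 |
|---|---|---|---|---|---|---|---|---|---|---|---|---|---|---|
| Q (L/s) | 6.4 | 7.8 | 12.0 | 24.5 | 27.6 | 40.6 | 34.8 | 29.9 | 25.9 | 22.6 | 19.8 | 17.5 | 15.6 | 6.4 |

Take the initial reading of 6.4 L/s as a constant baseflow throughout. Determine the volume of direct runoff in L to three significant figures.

V ≈ 1.45 × 10^6 L

Direct-runoff ordinates (Q − Q_b): 0.0, 1.4, 5.6, 18.1, 21.2, 34.2, 28.4, 23.5, 19.5, 16.2, 13.4, 11.1, 9.2, 0.0 L/s.
ΣQ_DR = 201.8 L/s.
With Δt = 2 h = 7200 s, V = ΣQ_DR · Δt = 201.8 × 7200 = 1.45 × 10^6 L.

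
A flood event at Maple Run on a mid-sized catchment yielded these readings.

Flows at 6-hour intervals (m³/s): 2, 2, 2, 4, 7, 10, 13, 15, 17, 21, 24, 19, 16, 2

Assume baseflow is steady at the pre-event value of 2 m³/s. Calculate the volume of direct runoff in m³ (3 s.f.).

V ≈ 2.72 × 10^6 m³

Direct-runoff ordinates (Q − Q_b): 0.0, 0.0, 0.0, 2.0, 5.0, 8.0, 11.0, 13.0, 15.0, 19.0, 22.0, 17.0, 14.0, 0.0 m³/s.
ΣQ_DR = 126.0 m³/s.
With Δt = 6 h = 21600 s, V = ΣQ_DR · Δt = 126.0 × 21600 = 2.72 × 10^6 m³.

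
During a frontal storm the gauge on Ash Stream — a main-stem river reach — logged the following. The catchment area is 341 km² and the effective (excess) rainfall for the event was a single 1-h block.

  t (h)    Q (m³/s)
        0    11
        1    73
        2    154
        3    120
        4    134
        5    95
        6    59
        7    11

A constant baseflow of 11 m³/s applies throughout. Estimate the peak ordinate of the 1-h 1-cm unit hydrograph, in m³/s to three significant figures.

Direct runoff: 0.0, 62.0, 143.0, 109.0, 123.0, 84.0, 48.0, 0.0 m³/s; ΣQ_DR = 569.0 m³/s, peak = 143.0 m³/s.
Runoff depth d = ΣQ_DR·Δt / A = 569.0 × 3600 / (341 km²) = 6.007 mm.
The 1-cm UH is the DRH scaled by (10 mm)/d, so U_p = 143.0 × 10/6.007 = 238 m³/s.

U_p ≈ 238 m³/s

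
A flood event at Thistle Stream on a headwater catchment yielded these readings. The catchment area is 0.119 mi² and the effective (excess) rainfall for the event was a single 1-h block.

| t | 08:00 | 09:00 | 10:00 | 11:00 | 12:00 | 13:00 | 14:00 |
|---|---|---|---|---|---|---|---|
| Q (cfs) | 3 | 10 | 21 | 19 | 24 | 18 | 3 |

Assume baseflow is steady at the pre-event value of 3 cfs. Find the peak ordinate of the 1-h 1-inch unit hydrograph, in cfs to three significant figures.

U_p ≈ 20.9 cfs

Direct runoff: 0.0, 7.0, 18.0, 16.0, 21.0, 15.0, 0.0 cfs; ΣQ_DR = 77.00 cfs, peak = 21.0 cfs.
Runoff depth d = ΣQ_DR·Δt / A = 77.00 × 3600 / (0.119 mi²) = 1.003 in.
The 1-inch UH is the DRH scaled by (1 in)/d, so U_p = 21.0 × 1/1.003 = 20.9 cfs.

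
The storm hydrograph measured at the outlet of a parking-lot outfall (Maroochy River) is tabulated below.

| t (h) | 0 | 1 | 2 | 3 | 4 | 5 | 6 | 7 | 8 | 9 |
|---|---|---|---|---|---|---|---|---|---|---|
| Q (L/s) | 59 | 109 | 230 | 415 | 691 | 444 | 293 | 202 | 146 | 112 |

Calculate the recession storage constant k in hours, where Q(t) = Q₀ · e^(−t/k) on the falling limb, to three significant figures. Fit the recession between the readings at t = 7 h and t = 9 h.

On the falling limb, Q drops from 202 to 112 L/s between t = 7 h and t = 9 h (Δt = 2 h).
k = −Δt / ln(Q₂/Q₁) = −2 / ln(112/202) = 3.39 h.

k ≈ 3.39 h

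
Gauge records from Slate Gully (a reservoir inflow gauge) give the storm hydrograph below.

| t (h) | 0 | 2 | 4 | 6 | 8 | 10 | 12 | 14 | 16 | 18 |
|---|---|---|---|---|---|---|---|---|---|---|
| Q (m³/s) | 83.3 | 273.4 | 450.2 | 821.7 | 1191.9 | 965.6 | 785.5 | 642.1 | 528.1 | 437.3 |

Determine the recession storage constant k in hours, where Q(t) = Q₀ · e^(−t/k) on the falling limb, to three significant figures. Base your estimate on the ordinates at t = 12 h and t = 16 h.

On the falling limb, Q drops from 785.5 to 528.1 m³/s between t = 12 h and t = 16 h (Δt = 4 h).
k = −Δt / ln(Q₂/Q₁) = −4 / ln(528.1/785.5) = 10.1 h.

k ≈ 10.1 h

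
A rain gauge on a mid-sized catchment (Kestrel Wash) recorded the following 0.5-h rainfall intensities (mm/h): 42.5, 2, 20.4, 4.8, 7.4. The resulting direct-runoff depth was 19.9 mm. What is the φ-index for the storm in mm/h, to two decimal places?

φ ≈ 11.55 mm/h

Only the 2 blocks with intensity above φ contribute runoff: 42.5, 20.4 mm/h.
Σ(I−φ)·Δt = d  ⇒  (42.5+20.4 − 2φ)·0.5 = 19.9
φ = (62.90 − 19.9/0.5) / 2 = 11.55 mm/h.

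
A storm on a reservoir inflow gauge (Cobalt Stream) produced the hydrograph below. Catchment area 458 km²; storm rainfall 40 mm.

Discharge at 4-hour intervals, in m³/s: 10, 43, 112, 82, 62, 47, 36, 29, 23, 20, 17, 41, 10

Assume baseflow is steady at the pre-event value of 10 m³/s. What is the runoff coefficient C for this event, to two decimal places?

C ≈ 0.32

ΣQ_DR = 402.0 m³/s; V = ΣQ_DR·Δt = 5.789 × 10^6 m³.
Runoff depth d = V / A = 12.64 mm.
C = d / P = 12.64 / 40 = 0.32.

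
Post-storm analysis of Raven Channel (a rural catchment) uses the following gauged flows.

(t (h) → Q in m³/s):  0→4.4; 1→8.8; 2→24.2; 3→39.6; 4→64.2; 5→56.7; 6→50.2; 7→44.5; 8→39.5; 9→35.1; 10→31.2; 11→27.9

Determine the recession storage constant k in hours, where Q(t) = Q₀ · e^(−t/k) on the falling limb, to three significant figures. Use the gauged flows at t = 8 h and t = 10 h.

k ≈ 8.48 h

On the falling limb, Q drops from 39.5 to 31.2 m³/s between t = 8 h and t = 10 h (Δt = 2 h).
k = −Δt / ln(Q₂/Q₁) = −2 / ln(31.2/39.5) = 8.48 h.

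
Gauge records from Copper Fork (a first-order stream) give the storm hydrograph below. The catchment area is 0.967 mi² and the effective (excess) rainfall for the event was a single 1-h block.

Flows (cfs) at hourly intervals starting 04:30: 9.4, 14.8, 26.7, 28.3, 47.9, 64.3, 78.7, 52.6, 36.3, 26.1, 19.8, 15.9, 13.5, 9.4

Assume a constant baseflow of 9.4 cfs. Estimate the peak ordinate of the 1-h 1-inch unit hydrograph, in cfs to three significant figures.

U_p ≈ 139 cfs

Direct runoff: 0.0, 5.4, 17.3, 18.9, 38.5, 54.9, 69.3, 43.2, 26.9, 16.7, 10.4, 6.5, 4.1, 0.0 cfs; ΣQ_DR = 312.1 cfs, peak = 69.3 cfs.
Runoff depth d = ΣQ_DR·Δt / A = 312.1 × 3600 / (0.967 mi²) = 0.5001 in.
The 1-inch UH is the DRH scaled by (1 in)/d, so U_p = 69.3 × 1/0.5001 = 139 cfs.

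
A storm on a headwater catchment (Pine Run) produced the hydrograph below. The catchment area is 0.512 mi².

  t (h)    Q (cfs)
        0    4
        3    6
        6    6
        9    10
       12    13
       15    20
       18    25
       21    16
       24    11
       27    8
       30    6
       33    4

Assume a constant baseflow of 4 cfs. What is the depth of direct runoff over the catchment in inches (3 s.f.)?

d ≈ 0.735 in

Direct runoff: 0.0, 2.0, 2.0, 6.0, 9.0, 16.0, 21.0, 12.0, 7.0, 4.0, 2.0, 0.0 cfs; ΣQ_DR = 81.00 cfs.
V = ΣQ_DR · Δt = 81.00 × 10800 s = 8.748 × 10^5 ft³.
Over A = 0.512 mi², depth = V / A = 0.735 in.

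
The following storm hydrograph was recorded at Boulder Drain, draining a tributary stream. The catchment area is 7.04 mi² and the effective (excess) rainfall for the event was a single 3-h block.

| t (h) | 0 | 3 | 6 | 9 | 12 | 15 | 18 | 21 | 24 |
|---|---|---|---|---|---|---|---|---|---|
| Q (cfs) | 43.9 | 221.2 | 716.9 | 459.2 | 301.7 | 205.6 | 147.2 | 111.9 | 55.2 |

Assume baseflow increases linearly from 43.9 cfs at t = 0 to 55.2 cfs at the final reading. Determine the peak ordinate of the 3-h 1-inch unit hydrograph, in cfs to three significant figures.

U_p ≈ 559 cfs

Direct runoff: 0.00, 175.89, 670.17, 411.06, 252.15, 154.64, 94.83, 58.11, 0.00 cfs; ΣQ_DR = 1817 cfs, peak = 670.17 cfs.
Runoff depth d = ΣQ_DR·Δt / A = 1817 × 10800 / (7.04 mi²) = 1.200 in.
The 1-inch UH is the DRH scaled by (1 in)/d, so U_p = 670.17 × 1/1.200 = 559 cfs.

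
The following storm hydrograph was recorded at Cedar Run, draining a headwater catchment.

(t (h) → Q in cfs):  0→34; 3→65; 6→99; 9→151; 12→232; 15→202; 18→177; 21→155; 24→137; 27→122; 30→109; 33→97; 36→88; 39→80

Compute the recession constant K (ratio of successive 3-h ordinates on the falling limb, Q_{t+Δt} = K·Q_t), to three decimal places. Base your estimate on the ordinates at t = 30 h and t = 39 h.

K ≈ 0.902

Using the recession-limb readings at t = 30 h and t = 39 h: Q falls from 109 to 80 cfs over 3 intervals.
K = (Q₂/Q₁)^(1/3) = (80/109)^(1/3) = 0.902.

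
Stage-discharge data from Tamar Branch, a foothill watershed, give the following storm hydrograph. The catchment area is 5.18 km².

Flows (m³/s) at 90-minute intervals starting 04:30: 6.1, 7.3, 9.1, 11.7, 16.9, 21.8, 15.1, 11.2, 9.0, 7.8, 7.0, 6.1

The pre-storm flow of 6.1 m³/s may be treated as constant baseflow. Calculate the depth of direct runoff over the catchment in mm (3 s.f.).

d ≈ 58.3 mm

Direct runoff: 0.0, 1.2, 3.0, 5.6, 10.8, 15.7, 9.0, 5.1, 2.9, 1.7, 0.9, 0.0 m³/s; ΣQ_DR = 55.90 m³/s.
V = ΣQ_DR · Δt = 55.90 × 5400 s = 3.019 × 10^5 m³.
Over A = 5.18 km², depth = V / A = 58.3 mm.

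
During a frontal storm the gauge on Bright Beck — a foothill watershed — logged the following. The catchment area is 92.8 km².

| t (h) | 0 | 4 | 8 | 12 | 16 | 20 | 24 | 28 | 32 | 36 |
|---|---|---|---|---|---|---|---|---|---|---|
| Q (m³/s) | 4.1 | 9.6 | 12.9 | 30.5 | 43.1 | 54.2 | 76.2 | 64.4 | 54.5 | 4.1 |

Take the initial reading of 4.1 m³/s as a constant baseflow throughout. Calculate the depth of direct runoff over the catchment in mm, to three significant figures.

Direct runoff: 0.0, 5.5, 8.8, 26.4, 39.0, 50.1, 72.1, 60.3, 50.4, 0.0 m³/s; ΣQ_DR = 312.6 m³/s.
V = ΣQ_DR · Δt = 312.6 × 14400 s = 4.501 × 10^6 m³.
Over A = 92.8 km², depth = V / A = 48.5 mm.

d ≈ 48.5 mm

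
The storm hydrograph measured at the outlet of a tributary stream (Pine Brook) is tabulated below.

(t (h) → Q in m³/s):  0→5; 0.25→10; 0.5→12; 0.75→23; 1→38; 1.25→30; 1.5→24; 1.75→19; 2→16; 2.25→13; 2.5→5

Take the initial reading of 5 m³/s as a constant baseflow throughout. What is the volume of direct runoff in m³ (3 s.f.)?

Direct-runoff ordinates (Q − Q_b): 0.0, 5.0, 7.0, 18.0, 33.0, 25.0, 19.0, 14.0, 11.0, 8.0, 0.0 m³/s.
ΣQ_DR = 140.0 m³/s.
With Δt = 0.25 h = 900 s, V = ΣQ_DR · Δt = 140.0 × 900 = 1.26 × 10^5 m³.

V ≈ 1.26 × 10^5 m³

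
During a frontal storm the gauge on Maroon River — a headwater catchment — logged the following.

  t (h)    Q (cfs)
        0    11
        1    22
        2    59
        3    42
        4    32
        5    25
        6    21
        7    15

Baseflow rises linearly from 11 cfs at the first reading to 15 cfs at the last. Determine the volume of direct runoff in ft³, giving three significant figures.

V ≈ 4.43 × 10^5 ft³

Direct-runoff ordinates (Q − Q_b): 0.00, 10.43, 46.86, 29.29, 18.71, 11.14, 6.57, 0.00 cfs.
ΣQ_DR = 123.0 cfs.
With Δt = 1 h = 3600 s, V = ΣQ_DR · Δt = 123.0 × 3600 = 4.43 × 10^5 ft³.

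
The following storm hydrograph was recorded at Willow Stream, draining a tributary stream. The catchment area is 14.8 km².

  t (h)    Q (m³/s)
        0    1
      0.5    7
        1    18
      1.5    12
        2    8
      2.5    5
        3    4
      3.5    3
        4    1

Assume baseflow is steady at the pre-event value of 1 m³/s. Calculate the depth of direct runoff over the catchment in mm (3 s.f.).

Direct runoff: 0.0, 6.0, 17.0, 11.0, 7.0, 4.0, 3.0, 2.0, 0.0 m³/s; ΣQ_DR = 50.00 m³/s.
V = ΣQ_DR · Δt = 50.00 × 1800 s = 90000 m³.
Over A = 14.8 km², depth = V / A = 6.08 mm.

d ≈ 6.08 mm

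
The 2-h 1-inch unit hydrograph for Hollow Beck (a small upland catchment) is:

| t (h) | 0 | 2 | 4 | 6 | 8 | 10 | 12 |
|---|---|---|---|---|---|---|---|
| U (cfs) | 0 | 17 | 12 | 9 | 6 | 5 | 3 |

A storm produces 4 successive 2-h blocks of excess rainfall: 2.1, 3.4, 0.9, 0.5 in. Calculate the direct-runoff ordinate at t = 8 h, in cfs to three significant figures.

Q ≈ 62.5 cfs

By discrete convolution, Q_j = Σ (P_i / 1 in) · U_{j−i}.
At t = 8 h (j=4): Q = (2.1/1)·6 + (3.4/1)·9 + (0.9/1)·12 + (0.5/1)·17 = 62.5 cfs.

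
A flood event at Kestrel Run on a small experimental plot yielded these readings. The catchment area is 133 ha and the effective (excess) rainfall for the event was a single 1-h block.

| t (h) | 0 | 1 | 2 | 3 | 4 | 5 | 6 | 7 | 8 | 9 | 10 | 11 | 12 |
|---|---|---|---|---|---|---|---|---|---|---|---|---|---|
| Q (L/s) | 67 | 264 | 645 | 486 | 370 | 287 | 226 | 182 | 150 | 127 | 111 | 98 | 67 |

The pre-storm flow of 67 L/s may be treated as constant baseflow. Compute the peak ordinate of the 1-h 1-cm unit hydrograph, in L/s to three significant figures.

U_p ≈ 967 L/s

Direct runoff: 0.0, 197.0, 578.0, 419.0, 303.0, 220.0, 159.0, 115.0, 83.0, 60.0, 44.0, 31.0, 0.0 L/s; ΣQ_DR = 2209 L/s, peak = 578.0 L/s.
Runoff depth d = ΣQ_DR·Δt / A = 2209 × 3600 / (133 ha) = 5.979 mm.
The 1-cm UH is the DRH scaled by (10 mm)/d, so U_p = 578.0 × 10/5.979 = 967 L/s.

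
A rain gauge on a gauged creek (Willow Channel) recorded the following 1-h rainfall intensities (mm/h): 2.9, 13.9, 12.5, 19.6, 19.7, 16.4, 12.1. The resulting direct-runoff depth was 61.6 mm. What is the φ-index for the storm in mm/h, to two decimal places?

Only the 6 blocks with intensity above φ contribute runoff: 13.9, 12.5, 19.6, 19.7, 16.4, 12.1 mm/h.
Σ(I−φ)·Δt = d  ⇒  (13.9+12.5+19.6+19.7+16.4+12.1 − 6φ)·1 = 61.6
φ = (94.20 − 61.6/1) / 6 = 5.43 mm/h.

φ ≈ 5.43 mm/h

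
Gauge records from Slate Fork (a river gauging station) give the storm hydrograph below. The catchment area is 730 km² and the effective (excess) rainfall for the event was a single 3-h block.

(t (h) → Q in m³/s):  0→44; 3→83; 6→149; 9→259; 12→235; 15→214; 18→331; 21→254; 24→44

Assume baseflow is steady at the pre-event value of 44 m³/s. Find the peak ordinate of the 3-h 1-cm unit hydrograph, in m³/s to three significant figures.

U_p ≈ 159 m³/s

Direct runoff: 0.0, 39.0, 105.0, 215.0, 191.0, 170.0, 287.0, 210.0, 0.0 m³/s; ΣQ_DR = 1217 m³/s, peak = 287.0 m³/s.
Runoff depth d = ΣQ_DR·Δt / A = 1217 × 10800 / (730 km²) = 18.00 mm.
The 1-cm UH is the DRH scaled by (10 mm)/d, so U_p = 287.0 × 10/18.00 = 159 m³/s.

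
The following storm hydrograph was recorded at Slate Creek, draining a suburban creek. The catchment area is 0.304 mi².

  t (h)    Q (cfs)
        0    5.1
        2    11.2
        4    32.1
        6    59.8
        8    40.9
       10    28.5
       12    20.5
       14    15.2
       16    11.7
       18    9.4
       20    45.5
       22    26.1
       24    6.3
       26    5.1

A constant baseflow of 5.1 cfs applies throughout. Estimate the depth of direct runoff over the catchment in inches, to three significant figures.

d ≈ 2.51 in

Direct runoff: 0.0, 6.1, 27.0, 54.7, 35.8, 23.4, 15.4, 10.1, 6.6, 4.3, 40.4, 21.0, 1.2, 0.0 cfs; ΣQ_DR = 246.0 cfs.
V = ΣQ_DR · Δt = 246.0 × 7200 s = 1.771 × 10^6 ft³.
Over A = 0.304 mi², depth = V / A = 2.51 in.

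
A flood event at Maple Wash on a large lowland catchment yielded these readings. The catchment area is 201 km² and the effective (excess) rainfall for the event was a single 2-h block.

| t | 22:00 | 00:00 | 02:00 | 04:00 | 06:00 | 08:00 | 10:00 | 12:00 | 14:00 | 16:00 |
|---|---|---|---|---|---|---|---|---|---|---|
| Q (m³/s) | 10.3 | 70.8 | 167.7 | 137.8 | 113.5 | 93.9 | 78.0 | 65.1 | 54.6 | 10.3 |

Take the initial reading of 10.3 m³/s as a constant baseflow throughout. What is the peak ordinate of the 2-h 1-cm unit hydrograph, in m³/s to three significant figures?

Direct runoff: 0.0, 60.5, 157.4, 127.5, 103.2, 83.6, 67.7, 54.8, 44.3, 0.0 m³/s; ΣQ_DR = 699.0 m³/s, peak = 157.4 m³/s.
Runoff depth d = ΣQ_DR·Δt / A = 699.0 × 7200 / (201 km²) = 25.04 mm.
The 1-cm UH is the DRH scaled by (10 mm)/d, so U_p = 157.4 × 10/25.04 = 62.9 m³/s.

U_p ≈ 62.9 m³/s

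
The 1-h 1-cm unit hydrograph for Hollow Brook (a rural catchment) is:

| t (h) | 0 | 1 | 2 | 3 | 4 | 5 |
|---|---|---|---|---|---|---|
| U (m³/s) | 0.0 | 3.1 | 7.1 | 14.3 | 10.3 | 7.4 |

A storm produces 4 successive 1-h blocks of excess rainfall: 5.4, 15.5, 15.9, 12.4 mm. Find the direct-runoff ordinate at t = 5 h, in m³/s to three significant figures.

By discrete convolution, Q_j = Σ (P_i / 10 mm) · U_{j−i}.
At t = 5 h (j=5): Q = (5.4/10)·7.4 + (15.5/10)·10.3 + (15.9/10)·14.3 + (12.4/10)·7.1 = 51.5 m³/s.

Q ≈ 51.5 m³/s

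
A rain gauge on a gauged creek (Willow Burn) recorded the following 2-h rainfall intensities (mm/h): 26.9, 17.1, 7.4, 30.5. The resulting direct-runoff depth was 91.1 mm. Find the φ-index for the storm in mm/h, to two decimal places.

Only the 3 blocks with intensity above φ contribute runoff: 26.9, 17.1, 30.5 mm/h.
Σ(I−φ)·Δt = d  ⇒  (26.9+17.1+30.5 − 3φ)·2 = 91.1
φ = (74.50 − 91.1/2) / 3 = 9.65 mm/h.

φ ≈ 9.65 mm/h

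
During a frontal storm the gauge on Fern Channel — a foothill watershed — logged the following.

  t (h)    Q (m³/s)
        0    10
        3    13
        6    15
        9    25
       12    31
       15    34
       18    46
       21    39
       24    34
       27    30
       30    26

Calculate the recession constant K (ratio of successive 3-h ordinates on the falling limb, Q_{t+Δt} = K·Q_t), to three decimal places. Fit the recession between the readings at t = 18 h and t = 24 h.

Using the recession-limb readings at t = 18 h and t = 24 h: Q falls from 46 to 34 m³/s over 2 intervals.
K = (Q₂/Q₁)^(1/2) = (34/46)^(1/2) = 0.860.

K ≈ 0.860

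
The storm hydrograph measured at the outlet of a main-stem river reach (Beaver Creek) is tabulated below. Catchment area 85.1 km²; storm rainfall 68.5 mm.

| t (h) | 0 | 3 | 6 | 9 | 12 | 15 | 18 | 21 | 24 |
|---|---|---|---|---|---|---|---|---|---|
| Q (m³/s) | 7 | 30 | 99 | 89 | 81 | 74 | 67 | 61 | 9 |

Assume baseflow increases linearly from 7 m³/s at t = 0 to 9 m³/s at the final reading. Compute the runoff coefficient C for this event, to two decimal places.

ΣQ_DR = 445.0 m³/s; V = ΣQ_DR·Δt = 4.806 × 10^6 m³.
Runoff depth d = V / A = 56.47 mm.
C = d / P = 56.47 / 68.5 = 0.82.

C ≈ 0.82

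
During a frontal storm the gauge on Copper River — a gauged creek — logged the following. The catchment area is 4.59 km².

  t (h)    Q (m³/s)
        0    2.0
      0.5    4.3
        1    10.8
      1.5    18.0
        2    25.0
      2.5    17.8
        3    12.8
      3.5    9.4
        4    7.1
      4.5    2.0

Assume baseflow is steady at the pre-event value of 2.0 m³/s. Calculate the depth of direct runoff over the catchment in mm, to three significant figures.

Direct runoff: 0.0, 2.3, 8.8, 16.0, 23.0, 15.8, 10.8, 7.4, 5.1, 0.0 m³/s; ΣQ_DR = 89.20 m³/s.
V = ΣQ_DR · Δt = 89.20 × 1800 s = 1.606 × 10^5 m³.
Over A = 4.59 km², depth = V / A = 35.0 mm.

d ≈ 35.0 mm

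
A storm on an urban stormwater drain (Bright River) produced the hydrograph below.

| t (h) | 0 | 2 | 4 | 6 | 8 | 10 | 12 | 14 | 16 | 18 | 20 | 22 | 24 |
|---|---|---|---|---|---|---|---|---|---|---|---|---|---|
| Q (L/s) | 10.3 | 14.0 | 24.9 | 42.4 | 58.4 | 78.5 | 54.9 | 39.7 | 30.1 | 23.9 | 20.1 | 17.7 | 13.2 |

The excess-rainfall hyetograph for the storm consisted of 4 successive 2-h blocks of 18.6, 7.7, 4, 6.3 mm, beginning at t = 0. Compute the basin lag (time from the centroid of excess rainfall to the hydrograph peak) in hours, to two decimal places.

t_L ≈ 7.11 h

Centroid of excess rainfall: t_c = Σ P_i·t̄_i / ΣP_i = 2.8907 h (block centres at 1, 3, 5, 7 h).
Hydrograph peak occurs at t = 10 h, so basin lag t_L = 10 − 2.8907 = 7.11 h.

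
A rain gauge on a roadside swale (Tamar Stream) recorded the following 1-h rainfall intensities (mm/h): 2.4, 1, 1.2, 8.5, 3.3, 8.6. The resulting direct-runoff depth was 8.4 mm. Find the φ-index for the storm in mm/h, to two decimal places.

φ ≈ 4.35 mm/h

Only the 2 blocks with intensity above φ contribute runoff: 8.5, 8.6 mm/h.
Σ(I−φ)·Δt = d  ⇒  (8.5+8.6 − 2φ)·1 = 8.4
φ = (17.10 − 8.4/1) / 2 = 4.35 mm/h.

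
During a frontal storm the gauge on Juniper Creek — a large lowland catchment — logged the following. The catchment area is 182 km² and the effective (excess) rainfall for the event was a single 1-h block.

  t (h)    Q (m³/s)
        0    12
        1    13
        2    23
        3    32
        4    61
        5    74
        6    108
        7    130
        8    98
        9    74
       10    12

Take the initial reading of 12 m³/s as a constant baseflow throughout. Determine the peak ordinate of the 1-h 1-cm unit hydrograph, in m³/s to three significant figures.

U_p ≈ 118 m³/s

Direct runoff: 0.0, 1.0, 11.0, 20.0, 49.0, 62.0, 96.0, 118.0, 86.0, 62.0, 0.0 m³/s; ΣQ_DR = 505.0 m³/s, peak = 118.0 m³/s.
Runoff depth d = ΣQ_DR·Δt / A = 505.0 × 3600 / (182 km²) = 9.989 mm.
The 1-cm UH is the DRH scaled by (10 mm)/d, so U_p = 118.0 × 10/9.989 = 118 m³/s.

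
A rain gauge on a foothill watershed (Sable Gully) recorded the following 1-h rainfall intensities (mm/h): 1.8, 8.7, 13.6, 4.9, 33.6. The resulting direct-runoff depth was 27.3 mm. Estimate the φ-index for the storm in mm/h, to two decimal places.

Only the 2 blocks with intensity above φ contribute runoff: 13.6, 33.6 mm/h.
Σ(I−φ)·Δt = d  ⇒  (13.6+33.6 − 2φ)·1 = 27.3
φ = (47.20 − 27.3/1) / 2 = 9.95 mm/h.

φ ≈ 9.95 mm/h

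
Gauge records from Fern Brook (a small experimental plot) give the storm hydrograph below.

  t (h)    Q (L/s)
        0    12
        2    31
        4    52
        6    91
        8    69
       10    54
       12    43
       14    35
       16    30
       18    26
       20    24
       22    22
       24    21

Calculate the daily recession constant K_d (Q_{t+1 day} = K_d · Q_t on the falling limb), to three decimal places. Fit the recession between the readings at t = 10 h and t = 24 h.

K_d ≈ 0.198

Between t = 10 h and t = 24 h the flow falls from 54 to 21 L/s over 7×2 h = 14 h.
Per-interval ratio K = (21/54)^(1/7) = 0.8738; K_d = K^(24/2) = 0.198.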